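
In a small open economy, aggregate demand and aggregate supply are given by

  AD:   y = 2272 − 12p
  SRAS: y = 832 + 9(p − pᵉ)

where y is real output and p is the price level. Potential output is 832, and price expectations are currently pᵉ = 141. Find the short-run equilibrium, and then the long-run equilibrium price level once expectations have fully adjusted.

Short run: p = 129, y = 724. Long run: p = 120.

Short run: with pᵉ = 141, SRAS is y = 9p − 437. Setting AD = SRAS gives 2709 = 21p, so p = 129 and y = 2272 − 12·129 = 724.
Output 724 is below potential 832, so over time expected prices fall and SRAS shifts right until y returns to 832.
Long run: y = 832 on the AD curve gives 832 = 2272 − 12p, so p = 120.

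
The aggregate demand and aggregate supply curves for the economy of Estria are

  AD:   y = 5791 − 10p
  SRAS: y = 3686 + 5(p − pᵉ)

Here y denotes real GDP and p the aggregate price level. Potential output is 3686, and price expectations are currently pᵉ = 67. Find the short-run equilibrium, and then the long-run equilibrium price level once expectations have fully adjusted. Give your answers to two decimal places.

Short run: with pᵉ = 67, SRAS is y = 3351 + 5p. Setting AD = SRAS gives 2440 = 15p, so p = 162.67 and y = 5791 − 10p = 4164.33.
Output 4164.33 is above potential 3686, so over time expected prices rise and SRAS shifts left until y returns to 3686.
Long run: y = 3686 on the AD curve gives 3686 = 5791 − 10p, so p = 210.50.

Short run: p = 162.67, y = 4164.33. Long run: p = 210.50.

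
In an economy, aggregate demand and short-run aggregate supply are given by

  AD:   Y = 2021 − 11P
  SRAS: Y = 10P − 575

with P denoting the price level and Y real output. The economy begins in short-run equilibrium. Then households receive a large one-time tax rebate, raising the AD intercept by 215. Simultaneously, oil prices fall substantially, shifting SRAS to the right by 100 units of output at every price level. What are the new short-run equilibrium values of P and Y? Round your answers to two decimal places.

P = 129.10, Y = 815.95

After both shocks: AD is Y = 2236 − 11P and SRAS is Y = 10P − 475.
Setting them equal: 2711 = 21P, so P = 129.10.
Substituting into AD, Y = 815.95.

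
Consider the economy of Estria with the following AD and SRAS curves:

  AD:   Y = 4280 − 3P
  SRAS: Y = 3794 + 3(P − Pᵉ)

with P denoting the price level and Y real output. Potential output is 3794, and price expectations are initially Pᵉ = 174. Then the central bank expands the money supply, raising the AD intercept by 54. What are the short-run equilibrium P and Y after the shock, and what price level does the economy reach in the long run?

AD shifts right: new AD is Y = 4334 − 3P. With Pᵉ = 174, SRAS is Y = 3272 + 3P.
Short run: 4334 − 3P = 3272 + 3P gives 1062 = 6P, so P = 177 and Y = 4334 − 3·177 = 3803.
Y = 3803 is above potential 3794; expectations adjust and SRAS shifts left until Y = 3794.
Long run: on the new AD curve, 3794 = 4334 − 3P gives P = 180.

Short run: P = 177, Y = 3803. Long run: P = 180.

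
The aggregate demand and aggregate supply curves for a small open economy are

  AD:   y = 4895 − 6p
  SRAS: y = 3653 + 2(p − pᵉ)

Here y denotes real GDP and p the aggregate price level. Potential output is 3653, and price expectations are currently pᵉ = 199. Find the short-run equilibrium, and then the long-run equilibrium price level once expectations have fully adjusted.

Short run: with pᵉ = 199, SRAS is y = 3255 + 2p. Setting AD = SRAS gives 1640 = 8p, so p = 205 and y = 4895 − 6·205 = 3665.
Output 3665 is above potential 3653, so over time expected prices rise and SRAS shifts left until y returns to 3653.
Long run: y = 3653 on the AD curve gives 3653 = 4895 − 6p, so p = 207.

Short run: p = 205, y = 3665. Long run: p = 207.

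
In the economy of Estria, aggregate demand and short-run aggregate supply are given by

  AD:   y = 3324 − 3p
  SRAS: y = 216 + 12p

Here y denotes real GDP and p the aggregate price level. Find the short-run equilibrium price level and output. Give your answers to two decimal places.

Set AD = SRAS: 3324 − 3p = 216 + 12p, so 3108 = 15p and p = 207.20.
Substituting into AD, y = 3324 − 3p = 2702.40.

p = 207.20, y = 2702.40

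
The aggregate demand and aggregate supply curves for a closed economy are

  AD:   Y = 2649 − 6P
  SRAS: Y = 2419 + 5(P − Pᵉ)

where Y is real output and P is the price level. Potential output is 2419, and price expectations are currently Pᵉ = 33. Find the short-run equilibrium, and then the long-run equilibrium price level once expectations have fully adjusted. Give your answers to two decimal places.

Short run: with Pᵉ = 33, SRAS is Y = 2254 + 5P. Setting AD = SRAS gives 395 = 11P, so P = 35.91 and Y = 2649 − 6P = 2433.55.
Output 2433.55 is above potential 2419, so over time expected prices rise and SRAS shifts left until Y returns to 2419.
Long run: Y = 2419 on the AD curve gives 2419 = 2649 − 6P, so P = 38.33.

Short run: P = 35.91, Y = 2433.55. Long run: P = 38.33.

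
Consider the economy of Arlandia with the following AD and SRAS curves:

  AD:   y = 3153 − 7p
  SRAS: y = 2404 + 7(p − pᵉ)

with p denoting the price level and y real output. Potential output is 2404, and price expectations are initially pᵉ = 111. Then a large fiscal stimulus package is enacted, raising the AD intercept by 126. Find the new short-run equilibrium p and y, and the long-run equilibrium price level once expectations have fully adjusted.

AD shifts right: new AD is y = 3279 − 7p. With pᵉ = 111, SRAS is y = 1627 + 7p.
Short run: 3279 − 7p = 1627 + 7p gives 1652 = 14p, so p = 118 and y = 3279 − 7·118 = 2453.
y = 2453 is above potential 2404; expectations adjust and SRAS shifts left until y = 2404.
Long run: on the new AD curve, 2404 = 3279 − 7p gives p = 125.

Short run: p = 118, y = 2453. Long run: p = 125.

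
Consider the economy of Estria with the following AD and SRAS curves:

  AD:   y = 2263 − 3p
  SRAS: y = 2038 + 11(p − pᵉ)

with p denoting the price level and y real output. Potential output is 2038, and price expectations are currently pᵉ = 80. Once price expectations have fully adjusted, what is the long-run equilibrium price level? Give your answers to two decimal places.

Short run: with pᵉ = 80, SRAS is y = 1158 + 11p. Setting AD = SRAS gives 1105 = 14p, so p = 78.93 and y = 2263 − 3p = 2026.21.
Output 2026.21 is below potential 2038, so over time expected prices fall and SRAS shifts right until y returns to 2038.
Long run: y = 2038 on the AD curve gives 2038 = 2263 − 3p, so p = 75.00.

Long-run p = 75.00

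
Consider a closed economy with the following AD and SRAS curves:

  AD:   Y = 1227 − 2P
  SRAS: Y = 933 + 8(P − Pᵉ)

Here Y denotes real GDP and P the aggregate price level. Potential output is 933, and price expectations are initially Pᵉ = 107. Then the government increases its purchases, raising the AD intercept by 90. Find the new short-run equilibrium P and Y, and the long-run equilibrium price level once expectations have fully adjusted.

Short run: P = 124, Y = 1069. Long run: P = 192.

AD shifts right: new AD is Y = 1317 − 2P. With Pᵉ = 107, SRAS is Y = 77 + 8P.
Short run: 1317 − 2P = 77 + 8P gives 1240 = 10P, so P = 124 and Y = 1317 − 2·124 = 1069.
Y = 1069 is above potential 933; expectations adjust and SRAS shifts left until Y = 933.
Long run: on the new AD curve, 933 = 1317 − 2P gives P = 192.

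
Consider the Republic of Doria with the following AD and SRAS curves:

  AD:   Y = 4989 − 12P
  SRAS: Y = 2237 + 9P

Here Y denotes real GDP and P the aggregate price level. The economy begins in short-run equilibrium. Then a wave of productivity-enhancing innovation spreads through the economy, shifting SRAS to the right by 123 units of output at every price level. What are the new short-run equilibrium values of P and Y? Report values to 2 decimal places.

This is a positive supply shock: SRAS shifts right.
New SRAS: Y = 2360 + 9P.
Set AD = SRAS: 4989 − 12P = 2360 + 9P, so 2629 = 21P and P = 125.19.
Substituting into AD, Y = 3486.71.

P = 125.19, Y = 3486.71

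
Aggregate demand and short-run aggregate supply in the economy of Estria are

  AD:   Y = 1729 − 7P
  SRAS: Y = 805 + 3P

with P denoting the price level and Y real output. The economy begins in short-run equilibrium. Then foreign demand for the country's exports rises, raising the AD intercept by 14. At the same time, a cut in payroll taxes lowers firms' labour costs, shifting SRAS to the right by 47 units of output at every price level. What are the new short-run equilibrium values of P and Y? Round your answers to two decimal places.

P = 89.10, Y = 1119.30

After both shocks: AD is Y = 1743 − 7P and SRAS is Y = 852 + 3P.
Setting them equal: 891 = 10P, so P = 89.10.
Substituting into AD, Y = 1119.30.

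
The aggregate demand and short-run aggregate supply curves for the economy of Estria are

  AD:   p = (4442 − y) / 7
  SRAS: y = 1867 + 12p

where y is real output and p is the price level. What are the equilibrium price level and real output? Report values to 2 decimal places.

p = 135.53, y = 3493.32

Rearrange AD to y = 4442 − 7p.
Set AD = SRAS: 4442 − 7p = 1867 + 12p, so 2575 = 19p and p = 135.53.
Substituting into AD, y = 4442 − 7p = 3493.32.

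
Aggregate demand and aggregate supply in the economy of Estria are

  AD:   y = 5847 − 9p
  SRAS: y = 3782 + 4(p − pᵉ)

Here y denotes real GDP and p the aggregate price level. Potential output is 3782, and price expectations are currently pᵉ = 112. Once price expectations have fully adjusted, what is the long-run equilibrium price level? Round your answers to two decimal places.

Long-run p = 229.44

Short run: with pᵉ = 112, SRAS is y = 3334 + 4p. Setting AD = SRAS gives 2513 = 13p, so p = 193.31 and y = 5847 − 9p = 4107.23.
Output 4107.23 is above potential 3782, so over time expected prices rise and SRAS shifts left until y returns to 3782.
Long run: y = 3782 on the AD curve gives 3782 = 5847 − 9p, so p = 229.44.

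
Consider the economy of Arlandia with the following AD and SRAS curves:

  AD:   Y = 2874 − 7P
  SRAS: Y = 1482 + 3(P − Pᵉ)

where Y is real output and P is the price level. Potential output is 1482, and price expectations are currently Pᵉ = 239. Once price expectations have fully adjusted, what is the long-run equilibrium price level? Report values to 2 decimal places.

Short run: with Pᵉ = 239, SRAS is Y = 765 + 3P. Setting AD = SRAS gives 2109 = 10P, so P = 210.90 and Y = 2874 − 7P = 1397.70.
Output 1397.70 is below potential 1482, so over time expected prices fall and SRAS shifts right until Y returns to 1482.
Long run: Y = 1482 on the AD curve gives 1482 = 2874 − 7P, so P = 198.86.

Long-run P = 198.86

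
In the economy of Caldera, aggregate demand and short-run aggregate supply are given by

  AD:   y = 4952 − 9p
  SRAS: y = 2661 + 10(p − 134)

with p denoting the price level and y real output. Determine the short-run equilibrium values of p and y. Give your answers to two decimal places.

Write SRAS as y = 2661 + 10p − 1340 = 1321 + 10p.
Set AD = SRAS: 4952 − 9p = 1321 + 10p, so 3631 = 19p and p = 191.11.
Substituting into AD, y = 4952 − 9p = 3232.05.

p = 191.11, y = 3232.05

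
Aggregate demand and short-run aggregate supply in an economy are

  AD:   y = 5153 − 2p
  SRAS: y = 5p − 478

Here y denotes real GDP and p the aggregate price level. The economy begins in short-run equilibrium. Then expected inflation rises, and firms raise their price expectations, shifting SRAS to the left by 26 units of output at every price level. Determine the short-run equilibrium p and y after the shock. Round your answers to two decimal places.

This is a negative supply shock: SRAS shifts left.
New SRAS: y = 5p − 504.
Set AD = SRAS: 5153 − 2p = 5p − 504, so 5657 = 7p and p = 808.14.
Substituting into AD, y = 3536.71.

p = 808.14, y = 3536.71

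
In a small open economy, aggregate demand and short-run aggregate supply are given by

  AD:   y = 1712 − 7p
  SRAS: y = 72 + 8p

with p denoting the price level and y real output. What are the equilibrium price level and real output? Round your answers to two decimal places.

Set AD = SRAS: 1712 − 7p = 72 + 8p, so 1640 = 15p and p = 109.33.
Substituting into AD, y = 1712 − 7p = 946.67.

p = 109.33, y = 946.67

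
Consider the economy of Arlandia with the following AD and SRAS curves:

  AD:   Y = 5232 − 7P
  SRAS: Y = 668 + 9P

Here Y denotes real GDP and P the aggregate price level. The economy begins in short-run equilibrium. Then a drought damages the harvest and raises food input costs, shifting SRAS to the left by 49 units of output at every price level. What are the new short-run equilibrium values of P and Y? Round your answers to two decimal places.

P = 288.31, Y = 3213.81

This is a negative supply shock: SRAS shifts left.
New SRAS: Y = 619 + 9P.
Set AD = SRAS: 5232 − 7P = 619 + 9P, so 4613 = 16P and P = 288.31.
Substituting into AD, Y = 3213.81.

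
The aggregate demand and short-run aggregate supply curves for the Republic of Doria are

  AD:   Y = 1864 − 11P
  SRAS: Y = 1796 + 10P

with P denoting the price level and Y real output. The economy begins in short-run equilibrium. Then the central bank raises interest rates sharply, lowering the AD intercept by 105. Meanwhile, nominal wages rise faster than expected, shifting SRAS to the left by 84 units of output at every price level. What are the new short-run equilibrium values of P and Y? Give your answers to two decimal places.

After both shocks: AD is Y = 1759 − 11P and SRAS is Y = 1712 + 10P.
Setting them equal: 47 = 21P, so P = 2.24.
Substituting into AD, Y = 1734.38.

P = 2.24, Y = 1734.38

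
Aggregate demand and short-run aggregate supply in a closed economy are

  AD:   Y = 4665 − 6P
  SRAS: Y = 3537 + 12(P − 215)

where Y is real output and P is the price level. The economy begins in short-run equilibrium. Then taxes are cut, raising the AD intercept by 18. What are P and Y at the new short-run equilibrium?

This is a positive demand shock: AD shifts right.
New AD: Y = 4683 − 6P.
SRAS can be written Y = 957 + 12P.
Set AD = SRAS: 4683 − 6P = 957 + 12P, so 3726 = 18P and P = 207.
Y = 4683 − 6·207 = 3441.

P = 207, Y = 3441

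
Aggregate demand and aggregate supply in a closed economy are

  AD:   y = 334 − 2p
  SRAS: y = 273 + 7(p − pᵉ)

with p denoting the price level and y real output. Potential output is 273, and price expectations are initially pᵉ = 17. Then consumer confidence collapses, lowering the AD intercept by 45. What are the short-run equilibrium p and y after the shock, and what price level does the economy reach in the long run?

AD shifts left: new AD is y = 289 − 2p. With pᵉ = 17, SRAS is y = 154 + 7p.
Short run: 289 − 2p = 154 + 7p gives 135 = 9p, so p = 15 and y = 289 − 2·15 = 259.
y = 259 is below potential 273; expectations adjust and SRAS shifts right until y = 273.
Long run: on the new AD curve, 273 = 289 − 2p gives p = 8.

Short run: p = 15, y = 259. Long run: p = 8.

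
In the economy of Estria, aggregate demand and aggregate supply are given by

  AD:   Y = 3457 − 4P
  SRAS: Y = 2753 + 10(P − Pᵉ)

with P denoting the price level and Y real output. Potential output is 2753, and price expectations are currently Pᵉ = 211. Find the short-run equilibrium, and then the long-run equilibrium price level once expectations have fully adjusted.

Short run: with Pᵉ = 211, SRAS is Y = 643 + 10P. Setting AD = SRAS gives 2814 = 14P, so P = 201 and Y = 3457 − 4·201 = 2653.
Output 2653 is below potential 2753, so over time expected prices fall and SRAS shifts right until Y returns to 2753.
Long run: Y = 2753 on the AD curve gives 2753 = 3457 − 4P, so P = 176.

Short run: P = 201, Y = 2653. Long run: P = 176.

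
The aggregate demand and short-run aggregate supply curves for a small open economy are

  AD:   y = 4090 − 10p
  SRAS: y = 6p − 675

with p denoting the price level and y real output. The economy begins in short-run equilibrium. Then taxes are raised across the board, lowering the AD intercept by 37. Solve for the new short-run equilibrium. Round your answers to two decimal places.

This is a negative demand shock: AD shifts left.
New AD: y = 4053 − 10p.
Set AD = SRAS: 4053 − 10p = 6p − 675, so 4728 = 16p and p = 295.50.
Substituting into AD, y = 1098.00.

p = 295.50, y = 1098.00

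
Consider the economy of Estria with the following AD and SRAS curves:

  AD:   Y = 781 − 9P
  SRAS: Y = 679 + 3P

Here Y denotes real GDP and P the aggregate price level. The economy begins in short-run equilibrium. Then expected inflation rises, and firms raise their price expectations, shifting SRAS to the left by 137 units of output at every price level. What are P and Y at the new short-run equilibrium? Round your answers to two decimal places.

P = 19.92, Y = 601.75

This is a negative supply shock: SRAS shifts left.
New SRAS: Y = 542 + 3P.
Set AD = SRAS: 781 − 9P = 542 + 3P, so 239 = 12P and P = 19.92.
Substituting into AD, Y = 601.75.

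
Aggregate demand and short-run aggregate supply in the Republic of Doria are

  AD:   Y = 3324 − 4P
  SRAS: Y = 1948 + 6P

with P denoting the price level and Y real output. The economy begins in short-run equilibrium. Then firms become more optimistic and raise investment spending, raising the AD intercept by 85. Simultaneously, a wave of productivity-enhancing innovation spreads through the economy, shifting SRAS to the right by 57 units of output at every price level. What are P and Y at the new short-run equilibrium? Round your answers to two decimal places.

P = 140.40, Y = 2847.40

After both shocks: AD is Y = 3409 − 4P and SRAS is Y = 2005 + 6P.
Setting them equal: 1404 = 10P, so P = 140.40.
Substituting into AD, Y = 2847.40.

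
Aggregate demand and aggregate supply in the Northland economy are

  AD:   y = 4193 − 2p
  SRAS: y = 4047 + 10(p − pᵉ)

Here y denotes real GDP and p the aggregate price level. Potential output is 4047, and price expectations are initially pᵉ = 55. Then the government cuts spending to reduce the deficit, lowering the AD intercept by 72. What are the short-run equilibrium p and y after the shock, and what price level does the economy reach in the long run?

Short run: p = 52, y = 4017. Long run: p = 37.

AD shifts left: new AD is y = 4121 − 2p. With pᵉ = 55, SRAS is y = 3497 + 10p.
Short run: 4121 − 2p = 3497 + 10p gives 624 = 12p, so p = 52 and y = 4121 − 2·52 = 4017.
y = 4017 is below potential 4047; expectations adjust and SRAS shifts right until y = 4047.
Long run: on the new AD curve, 4047 = 4121 − 2p gives p = 37.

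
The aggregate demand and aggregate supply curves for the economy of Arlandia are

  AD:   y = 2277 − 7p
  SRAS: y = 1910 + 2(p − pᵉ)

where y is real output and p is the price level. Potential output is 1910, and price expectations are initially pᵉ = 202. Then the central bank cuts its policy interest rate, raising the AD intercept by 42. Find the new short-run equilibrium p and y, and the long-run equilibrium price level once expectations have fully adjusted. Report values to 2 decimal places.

AD shifts right: new AD is y = 2319 − 7p. With pᵉ = 202, SRAS is y = 1506 + 2p.
Short run: 2319 − 7p = 1506 + 2p gives 813 = 9p, so p = 90.33 and y = 2319 − 7p = 1686.67.
y = 1686.67 is below potential 1910; expectations adjust and SRAS shifts right until y = 1910.
Long run: on the new AD curve, 1910 = 2319 − 7p gives p = 58.43.

Short run: p = 90.33, y = 1686.67. Long run: p = 58.43.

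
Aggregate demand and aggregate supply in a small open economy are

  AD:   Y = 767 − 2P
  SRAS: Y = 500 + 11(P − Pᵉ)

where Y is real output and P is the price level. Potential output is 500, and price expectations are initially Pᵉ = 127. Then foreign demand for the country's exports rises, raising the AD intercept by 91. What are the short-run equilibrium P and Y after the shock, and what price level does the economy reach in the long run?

Short run: P = 135, Y = 588. Long run: P = 179.

AD shifts right: new AD is Y = 858 − 2P. With Pᵉ = 127, SRAS is Y = 11P − 897.
Short run: 858 − 2P = 11P − 897 gives 1755 = 13P, so P = 135 and Y = 858 − 2·135 = 588.
Y = 588 is above potential 500; expectations adjust and SRAS shifts left until Y = 500.
Long run: on the new AD curve, 500 = 858 − 2P gives P = 179.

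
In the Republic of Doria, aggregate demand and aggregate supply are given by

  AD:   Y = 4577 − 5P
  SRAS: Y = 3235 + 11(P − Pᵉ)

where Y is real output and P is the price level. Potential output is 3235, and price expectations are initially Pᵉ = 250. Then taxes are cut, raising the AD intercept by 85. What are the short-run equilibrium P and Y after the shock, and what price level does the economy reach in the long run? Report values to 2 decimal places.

AD shifts right: new AD is Y = 4662 − 5P. With Pᵉ = 250, SRAS is Y = 485 + 11P.
Short run: 4662 − 5P = 485 + 11P gives 4177 = 16P, so P = 261.06 and Y = 4662 − 5P = 3356.69.
Y = 3356.69 is above potential 3235; expectations adjust and SRAS shifts left until Y = 3235.
Long run: on the new AD curve, 3235 = 4662 − 5P gives P = 285.40.

Short run: P = 261.06, Y = 3356.69. Long run: P = 285.40.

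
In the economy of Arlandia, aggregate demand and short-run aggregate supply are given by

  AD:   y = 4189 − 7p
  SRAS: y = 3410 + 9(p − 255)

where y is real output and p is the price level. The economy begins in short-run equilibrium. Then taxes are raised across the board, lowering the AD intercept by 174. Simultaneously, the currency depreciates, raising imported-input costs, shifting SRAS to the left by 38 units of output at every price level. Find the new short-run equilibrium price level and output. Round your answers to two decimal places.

p = 183.63, y = 2729.63

After both shocks: AD is y = 4015 − 7p and SRAS is y = 1077 + 9p.
Setting them equal: 2938 = 16p, so p = 183.63.
Substituting into AD, y = 2729.63.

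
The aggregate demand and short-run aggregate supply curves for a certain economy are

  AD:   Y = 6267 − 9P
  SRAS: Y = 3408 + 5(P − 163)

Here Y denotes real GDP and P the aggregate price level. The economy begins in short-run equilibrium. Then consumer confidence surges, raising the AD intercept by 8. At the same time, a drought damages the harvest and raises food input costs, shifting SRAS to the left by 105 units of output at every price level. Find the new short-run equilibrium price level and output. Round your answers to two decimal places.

P = 270.50, Y = 3840.50

After both shocks: AD is Y = 6275 − 9P and SRAS is Y = 2488 + 5P.
Setting them equal: 3787 = 14P, so P = 270.50.
Substituting into AD, Y = 3840.50.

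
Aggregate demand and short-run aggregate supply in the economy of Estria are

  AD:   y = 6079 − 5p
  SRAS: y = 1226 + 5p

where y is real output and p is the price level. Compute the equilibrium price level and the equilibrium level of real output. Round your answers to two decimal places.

p = 485.30, y = 3652.50

Set AD = SRAS: 6079 − 5p = 1226 + 5p, so 4853 = 10p and p = 485.30.
Substituting into AD, y = 6079 − 5p = 3652.50.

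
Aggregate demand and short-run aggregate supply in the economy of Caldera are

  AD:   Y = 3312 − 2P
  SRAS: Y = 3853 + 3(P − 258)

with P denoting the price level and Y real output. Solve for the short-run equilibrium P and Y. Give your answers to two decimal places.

P = 46.60, Y = 3218.80

Write SRAS as Y = 3853 + 3P − 774 = 3079 + 3P.
Set AD = SRAS: 3312 − 2P = 3079 + 3P, so 233 = 5P and P = 46.60.
Substituting into AD, Y = 3312 − 2P = 3218.80.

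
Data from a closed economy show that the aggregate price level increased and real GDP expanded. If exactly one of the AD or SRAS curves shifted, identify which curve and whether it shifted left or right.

AD shifted right

P rose and Y rose. An AD shift moves P and Y in the same direction; an SRAS shift moves them in opposite directions.
Here P and Y moved in the same direction, so the AD curve shifted.
Since Y rose, AD shifted right.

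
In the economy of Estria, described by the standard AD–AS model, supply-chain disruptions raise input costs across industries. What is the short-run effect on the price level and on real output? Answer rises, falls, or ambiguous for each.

This is an adverse supply shock: SRAS shifts left.
Moving along the downward-sloping AD curve, P rises and Y falls.

Price level: rises; output: falls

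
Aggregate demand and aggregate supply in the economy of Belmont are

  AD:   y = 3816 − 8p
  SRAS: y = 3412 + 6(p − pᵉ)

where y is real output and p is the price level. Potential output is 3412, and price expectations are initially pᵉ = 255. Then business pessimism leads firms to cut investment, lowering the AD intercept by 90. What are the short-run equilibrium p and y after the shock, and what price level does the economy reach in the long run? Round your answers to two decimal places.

AD shifts left: new AD is y = 3726 − 8p. With pᵉ = 255, SRAS is y = 1882 + 6p.
Short run: 3726 − 8p = 1882 + 6p gives 1844 = 14p, so p = 131.71 and y = 3726 − 8p = 2672.29.
y = 2672.29 is below potential 3412; expectations adjust and SRAS shifts right until y = 3412.
Long run: on the new AD curve, 3412 = 3726 − 8p gives p = 39.25.

Short run: p = 131.71, y = 2672.29. Long run: p = 39.25.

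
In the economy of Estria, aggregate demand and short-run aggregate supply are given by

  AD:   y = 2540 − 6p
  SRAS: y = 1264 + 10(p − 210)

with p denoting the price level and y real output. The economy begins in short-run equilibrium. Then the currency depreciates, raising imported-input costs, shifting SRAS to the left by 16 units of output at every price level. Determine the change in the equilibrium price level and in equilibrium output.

Δp = +1, Δy = -6

This is a negative supply shock: SRAS shifts left.
New SRAS: y = 10p − 852.
Set AD = SRAS: 2540 − 6p = 10p − 852, so 3392 = 16p and p = 212.
y = 2540 − 6·212 = 1268.
Initially p = 211, y = 1274, so Δp = +1 and Δy = -6.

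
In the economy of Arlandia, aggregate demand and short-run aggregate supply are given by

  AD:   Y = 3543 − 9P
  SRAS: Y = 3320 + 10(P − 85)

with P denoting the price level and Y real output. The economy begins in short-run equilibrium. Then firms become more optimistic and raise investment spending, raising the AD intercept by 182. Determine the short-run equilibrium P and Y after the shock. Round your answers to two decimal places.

P = 66.05, Y = 3130.53

This is a positive demand shock: AD shifts right.
New AD: Y = 3725 − 9P.
SRAS can be written Y = 2470 + 10P.
Set AD = SRAS: 3725 − 9P = 2470 + 10P, so 1255 = 19P and P = 66.05.
Substituting into AD, Y = 3130.53.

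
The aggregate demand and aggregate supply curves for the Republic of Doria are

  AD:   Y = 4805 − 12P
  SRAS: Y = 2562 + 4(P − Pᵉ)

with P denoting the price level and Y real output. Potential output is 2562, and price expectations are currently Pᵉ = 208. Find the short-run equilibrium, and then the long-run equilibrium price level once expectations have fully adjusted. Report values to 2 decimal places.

Short run: with Pᵉ = 208, SRAS is Y = 1730 + 4P. Setting AD = SRAS gives 3075 = 16P, so P = 192.19 and Y = 4805 − 12P = 2498.75.
Output 2498.75 is below potential 2562, so over time expected prices fall and SRAS shifts right until Y returns to 2562.
Long run: Y = 2562 on the AD curve gives 2562 = 4805 − 12P, so P = 186.92.

Short run: P = 192.19, Y = 2498.75. Long run: P = 186.92.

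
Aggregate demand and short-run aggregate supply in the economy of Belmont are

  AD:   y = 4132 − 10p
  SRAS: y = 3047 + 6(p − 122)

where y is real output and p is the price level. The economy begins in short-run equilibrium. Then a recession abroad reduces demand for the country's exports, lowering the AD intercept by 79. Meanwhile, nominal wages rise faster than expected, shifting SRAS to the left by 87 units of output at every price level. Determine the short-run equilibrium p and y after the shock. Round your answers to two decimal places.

p = 114.06, y = 2912.38

After both shocks: AD is y = 4053 − 10p and SRAS is y = 2228 + 6p.
Setting them equal: 1825 = 16p, so p = 114.06.
Substituting into AD, y = 2912.38.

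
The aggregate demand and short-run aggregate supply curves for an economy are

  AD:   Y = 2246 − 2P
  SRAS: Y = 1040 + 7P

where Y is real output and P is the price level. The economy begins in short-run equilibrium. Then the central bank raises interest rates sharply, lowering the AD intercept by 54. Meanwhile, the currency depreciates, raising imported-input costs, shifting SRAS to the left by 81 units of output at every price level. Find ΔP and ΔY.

ΔP = +3, ΔY = -60

After both shocks: AD is Y = 2192 − 2P and SRAS is Y = 959 + 7P.
Setting them equal: 1233 = 9P, so P = 137.
Y = 2192 − 2·137 = 1918.
Initially P = 134, Y = 1978, so ΔP = +3 and ΔY = -60.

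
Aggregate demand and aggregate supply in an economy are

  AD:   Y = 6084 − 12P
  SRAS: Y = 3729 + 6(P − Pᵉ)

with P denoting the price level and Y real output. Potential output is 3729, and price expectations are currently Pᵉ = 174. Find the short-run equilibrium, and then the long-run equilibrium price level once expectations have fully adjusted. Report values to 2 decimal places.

Short run: with Pᵉ = 174, SRAS is Y = 2685 + 6P. Setting AD = SRAS gives 3399 = 18P, so P = 188.83 and Y = 6084 − 12P = 3818.00.
Output 3818.00 is above potential 3729, so over time expected prices rise and SRAS shifts left until Y returns to 3729.
Long run: Y = 3729 on the AD curve gives 3729 = 6084 − 12P, so P = 196.25.

Short run: P = 188.83, Y = 3818.00. Long run: P = 196.25.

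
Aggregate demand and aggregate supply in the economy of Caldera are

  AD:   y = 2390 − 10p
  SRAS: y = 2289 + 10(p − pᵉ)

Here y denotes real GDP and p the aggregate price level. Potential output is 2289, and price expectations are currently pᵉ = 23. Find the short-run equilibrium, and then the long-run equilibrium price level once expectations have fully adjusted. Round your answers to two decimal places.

Short run: with pᵉ = 23, SRAS is y = 2059 + 10p. Setting AD = SRAS gives 331 = 20p, so p = 16.55 and y = 2390 − 10p = 2224.50.
Output 2224.50 is below potential 2289, so over time expected prices fall and SRAS shifts right until y returns to 2289.
Long run: y = 2289 on the AD curve gives 2289 = 2390 − 10p, so p = 10.10.

Short run: p = 16.55, y = 2224.50. Long run: p = 10.10.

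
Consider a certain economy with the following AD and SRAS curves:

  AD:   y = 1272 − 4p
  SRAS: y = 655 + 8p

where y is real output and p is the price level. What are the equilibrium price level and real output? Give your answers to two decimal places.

Set AD = SRAS: 1272 − 4p = 655 + 8p, so 617 = 12p and p = 51.42.
Substituting into AD, y = 1272 − 4p = 1066.33.

p = 51.42, y = 1066.33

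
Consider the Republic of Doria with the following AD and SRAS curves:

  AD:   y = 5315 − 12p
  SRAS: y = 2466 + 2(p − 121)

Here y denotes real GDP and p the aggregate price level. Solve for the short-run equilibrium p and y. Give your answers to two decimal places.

p = 220.79, y = 2665.57

Write SRAS as y = 2466 + 2p − 242 = 2224 + 2p.
Set AD = SRAS: 5315 − 12p = 2224 + 2p, so 3091 = 14p and p = 220.79.
Substituting into AD, y = 5315 − 12p = 2665.57.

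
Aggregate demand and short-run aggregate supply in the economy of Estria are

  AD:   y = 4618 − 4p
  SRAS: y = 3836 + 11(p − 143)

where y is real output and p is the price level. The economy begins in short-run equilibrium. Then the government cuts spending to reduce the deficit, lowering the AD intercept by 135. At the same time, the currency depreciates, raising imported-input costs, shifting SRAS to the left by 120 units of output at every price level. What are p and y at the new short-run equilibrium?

After both shocks: AD is y = 4483 − 4p and SRAS is y = 2143 + 11p.
Setting them equal: 2340 = 15p, so p = 156.
y = 4483 − 4·156 = 3859.

p = 156, y = 3859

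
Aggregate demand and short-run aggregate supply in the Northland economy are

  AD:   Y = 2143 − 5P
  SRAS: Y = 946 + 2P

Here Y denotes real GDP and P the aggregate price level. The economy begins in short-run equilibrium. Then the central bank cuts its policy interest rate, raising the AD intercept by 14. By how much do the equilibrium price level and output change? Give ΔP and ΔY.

This is a positive demand shock: AD shifts right.
New AD: Y = 2157 − 5P.
Set AD = SRAS: 2157 − 5P = 946 + 2P, so 1211 = 7P and P = 173.
Y = 2157 − 5·173 = 1292.
Initially P = 171, Y = 1288, so ΔP = +2 and ΔY = +4.

ΔP = +2, ΔY = +4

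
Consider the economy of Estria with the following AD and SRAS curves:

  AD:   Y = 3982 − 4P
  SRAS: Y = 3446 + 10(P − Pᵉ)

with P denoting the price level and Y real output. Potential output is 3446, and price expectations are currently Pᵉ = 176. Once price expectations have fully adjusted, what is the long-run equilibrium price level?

Long-run P = 134

Short run: with Pᵉ = 176, SRAS is Y = 1686 + 10P. Setting AD = SRAS gives 2296 = 14P, so P = 164 and Y = 3982 − 4·164 = 3326.
Output 3326 is below potential 3446, so over time expected prices fall and SRAS shifts right until Y returns to 3446.
Long run: Y = 3446 on the AD curve gives 3446 = 3982 − 4P, so P = 134.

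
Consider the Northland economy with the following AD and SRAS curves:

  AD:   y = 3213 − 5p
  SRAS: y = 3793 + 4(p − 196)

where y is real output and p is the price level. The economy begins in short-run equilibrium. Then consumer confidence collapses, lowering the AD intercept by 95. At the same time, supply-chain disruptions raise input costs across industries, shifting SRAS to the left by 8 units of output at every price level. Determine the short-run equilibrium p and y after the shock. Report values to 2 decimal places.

p = 13.00, y = 3053.00

After both shocks: AD is y = 3118 − 5p and SRAS is y = 3001 + 4p.
Setting them equal: 117 = 9p, so p = 13.00.
Substituting into AD, y = 3053.00.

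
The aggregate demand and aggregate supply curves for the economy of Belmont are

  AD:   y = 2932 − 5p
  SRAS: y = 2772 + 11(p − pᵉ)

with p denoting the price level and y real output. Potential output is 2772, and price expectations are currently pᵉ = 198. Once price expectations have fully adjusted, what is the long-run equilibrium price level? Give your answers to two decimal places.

Short run: with pᵉ = 198, SRAS is y = 594 + 11p. Setting AD = SRAS gives 2338 = 16p, so p = 146.13 and y = 2932 − 5p = 2201.38.
Output 2201.38 is below potential 2772, so over time expected prices fall and SRAS shifts right until y returns to 2772.
Long run: y = 2772 on the AD curve gives 2772 = 2932 − 5p, so p = 32.00.

Long-run p = 32.00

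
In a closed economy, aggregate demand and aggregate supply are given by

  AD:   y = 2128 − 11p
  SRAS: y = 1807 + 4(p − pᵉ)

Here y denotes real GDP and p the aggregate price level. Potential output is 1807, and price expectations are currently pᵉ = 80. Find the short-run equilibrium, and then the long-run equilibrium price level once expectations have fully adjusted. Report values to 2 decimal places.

Short run: with pᵉ = 80, SRAS is y = 1487 + 4p. Setting AD = SRAS gives 641 = 15p, so p = 42.73 and y = 2128 − 11p = 1657.93.
Output 1657.93 is below potential 1807, so over time expected prices fall and SRAS shifts right until y returns to 1807.
Long run: y = 1807 on the AD curve gives 1807 = 2128 − 11p, so p = 29.18.

Short run: p = 42.73, y = 1657.93. Long run: p = 29.18.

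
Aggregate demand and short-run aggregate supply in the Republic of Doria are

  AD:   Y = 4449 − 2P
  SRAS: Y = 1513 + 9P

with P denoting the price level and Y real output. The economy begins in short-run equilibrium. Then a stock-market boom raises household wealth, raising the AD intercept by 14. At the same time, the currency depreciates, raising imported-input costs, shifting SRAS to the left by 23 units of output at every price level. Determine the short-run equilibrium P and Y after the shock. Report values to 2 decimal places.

After both shocks: AD is Y = 4463 − 2P and SRAS is Y = 1490 + 9P.
Setting them equal: 2973 = 11P, so P = 270.27.
Substituting into AD, Y = 3922.45.

P = 270.27, Y = 3922.45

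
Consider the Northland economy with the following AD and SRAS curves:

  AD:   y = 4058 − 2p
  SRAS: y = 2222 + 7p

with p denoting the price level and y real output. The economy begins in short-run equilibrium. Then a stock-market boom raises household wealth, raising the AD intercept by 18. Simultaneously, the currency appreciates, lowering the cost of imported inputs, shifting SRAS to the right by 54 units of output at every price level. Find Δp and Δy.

After both shocks: AD is y = 4076 − 2p and SRAS is y = 2276 + 7p.
Setting them equal: 1800 = 9p, so p = 200.
y = 4076 − 2·200 = 3676.
Initially p = 204, y = 3650, so Δp = -4 and Δy = +26.

Δp = -4, Δy = +26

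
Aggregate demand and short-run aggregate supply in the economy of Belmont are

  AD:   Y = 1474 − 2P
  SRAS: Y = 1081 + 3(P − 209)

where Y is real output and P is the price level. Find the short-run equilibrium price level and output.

Write SRAS as Y = 1081 + 3P − 627 = 454 + 3P.
Set AD = SRAS: 1474 − 2P = 454 + 3P, so 1020 = 5P and P = 204.
Then Y = 1474 − 2·204 = 1066.

P = 204, Y = 1066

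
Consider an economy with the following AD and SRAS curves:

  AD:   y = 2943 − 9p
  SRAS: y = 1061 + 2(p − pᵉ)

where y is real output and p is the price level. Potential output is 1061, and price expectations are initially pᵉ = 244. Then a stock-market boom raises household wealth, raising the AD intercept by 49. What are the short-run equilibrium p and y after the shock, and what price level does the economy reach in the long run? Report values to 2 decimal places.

Short run: p = 219.91, y = 1012.82. Long run: p = 214.56.

AD shifts right: new AD is y = 2992 − 9p. With pᵉ = 244, SRAS is y = 573 + 2p.
Short run: 2992 − 9p = 573 + 2p gives 2419 = 11p, so p = 219.91 and y = 2992 − 9p = 1012.82.
y = 1012.82 is below potential 1061; expectations adjust and SRAS shifts right until y = 1061.
Long run: on the new AD curve, 1061 = 2992 − 9p gives p = 214.56.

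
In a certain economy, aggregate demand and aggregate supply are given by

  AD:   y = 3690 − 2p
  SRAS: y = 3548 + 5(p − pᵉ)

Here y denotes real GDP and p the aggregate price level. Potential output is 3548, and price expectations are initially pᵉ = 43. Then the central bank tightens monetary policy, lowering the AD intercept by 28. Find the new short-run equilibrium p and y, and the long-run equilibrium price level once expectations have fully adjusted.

Short run: p = 47, y = 3568. Long run: p = 57.

AD shifts left: new AD is y = 3662 − 2p. With pᵉ = 43, SRAS is y = 3333 + 5p.
Short run: 3662 − 2p = 3333 + 5p gives 329 = 7p, so p = 47 and y = 3662 − 2·47 = 3568.
y = 3568 is above potential 3548; expectations adjust and SRAS shifts left until y = 3548.
Long run: on the new AD curve, 3548 = 3662 − 2p gives p = 57.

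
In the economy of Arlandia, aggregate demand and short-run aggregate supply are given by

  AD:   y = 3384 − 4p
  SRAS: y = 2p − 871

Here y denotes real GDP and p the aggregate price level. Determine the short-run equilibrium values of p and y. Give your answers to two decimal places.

p = 709.17, y = 547.33

Set AD = SRAS: 3384 − 4p = 2p − 871, so 4255 = 6p and p = 709.17.
Substituting into AD, y = 3384 − 4p = 547.33.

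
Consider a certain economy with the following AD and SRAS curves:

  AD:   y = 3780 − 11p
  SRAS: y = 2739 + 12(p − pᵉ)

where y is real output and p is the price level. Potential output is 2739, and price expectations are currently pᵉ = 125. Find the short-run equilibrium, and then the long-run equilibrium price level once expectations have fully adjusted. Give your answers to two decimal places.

Short run: p = 110.48, y = 2564.74. Long run: p = 94.64.

Short run: with pᵉ = 125, SRAS is y = 1239 + 12p. Setting AD = SRAS gives 2541 = 23p, so p = 110.48 and y = 3780 − 11p = 2564.74.
Output 2564.74 is below potential 2739, so over time expected prices fall and SRAS shifts right until y returns to 2739.
Long run: y = 2739 on the AD curve gives 2739 = 3780 − 11p, so p = 94.64.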